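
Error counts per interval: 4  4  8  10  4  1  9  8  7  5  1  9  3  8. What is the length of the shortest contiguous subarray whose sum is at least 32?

add 4: running sum 4 < 32
add 4: running sum 8 < 32
add 8: running sum 16 < 32
add 10: running sum 26 < 32
add 4: running sum 30 < 32
add 1: running sum 31 < 32
add 9: shortest ending here [8, 10, 4, 1, 9] sum 32, len 5
add 8: shortest ending here [10, 4, 1, 9, 8] sum 32, len 5
add 7: shortest ending here [10, 4, 1, 9, 8, 7] sum 39, len 6
add 5: shortest ending here [4, 1, 9, 8, 7, 5] sum 34, len 6
add 1: shortest ending here [4, 1, 9, 8, 7, 5, 1] sum 35, len 7
add 9: shortest ending here [9, 8, 7, 5, 1, 9] sum 39, len 6
add 3: shortest ending here [8, 7, 5, 1, 9, 3] sum 33, len 6
add 8: shortest ending here [7, 5, 1, 9, 3, 8] sum 33, len 6
Shortest qualifying length: 5.

5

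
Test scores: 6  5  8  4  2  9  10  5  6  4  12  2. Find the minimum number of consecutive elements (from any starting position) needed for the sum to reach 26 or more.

add 6: running sum 6 < 26
add 5: running sum 11 < 26
add 8: running sum 19 < 26
add 4: running sum 23 < 26
add 2: running sum 25 < 26
add 9: shortest ending here [5, 8, 4, 2, 9] sum 28, len 5
add 10: shortest ending here [8, 4, 2, 9, 10] sum 33, len 5
add 5: shortest ending here [2, 9, 10, 5] sum 26, len 4
add 6: shortest ending here [9, 10, 5, 6] sum 30, len 4
add 4: shortest ending here [9, 10, 5, 6, 4] sum 34, len 5
add 12: shortest ending here [5, 6, 4, 12] sum 27, len 4
add 2: shortest ending here [5, 6, 4, 12, 2] sum 29, len 5
Shortest qualifying length: 4.

4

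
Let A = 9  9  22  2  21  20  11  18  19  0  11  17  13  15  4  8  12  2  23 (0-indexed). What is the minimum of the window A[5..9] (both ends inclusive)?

0

Elements at indices 5..9: 20, 11, 18, 19, 0
min(20, 11, 18, 19, 0) = 0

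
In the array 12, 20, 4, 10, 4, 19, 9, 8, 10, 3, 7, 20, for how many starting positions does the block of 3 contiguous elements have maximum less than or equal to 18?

4

12 20 4 → max 20
20 4 10 → max 20
4 10 4 → max 10  ≤ 18 ✓
10 4 19 → max 19
4 19 9 → max 19
19 9 8 → max 19
9 8 10 → max 10  ≤ 18 ✓
8 10 3 → max 10  ≤ 18 ✓
10 3 7 → max 10  ≤ 18 ✓
3 7 20 → max 20
4 windows satisfy the condition.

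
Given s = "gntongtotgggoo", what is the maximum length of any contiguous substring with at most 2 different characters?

5

add g: window [g] (1 distinct), len 1
add n: window [g, n] (2 distinct), len 2
add t: window [n, t] (2 distinct), len 2
add o: window [t, o] (2 distinct), len 2
add n: window [o, n] (2 distinct), len 2
add g: window [n, g] (2 distinct), len 2
add t: window [g, t] (2 distinct), len 2
add o: window [t, o] (2 distinct), len 2
add t: window [t, o, t] (2 distinct), len 3
add g: window [t, g] (2 distinct), len 2
add g: window [t, g, g] (2 distinct), len 3
add g: window [t, g, g, g] (2 distinct), len 4
add o: window [g, g, g, o] (2 distinct), len 4
add o: window [g, g, g, o, o] (2 distinct), len 5
Longest length with ≤2 distinct: 5.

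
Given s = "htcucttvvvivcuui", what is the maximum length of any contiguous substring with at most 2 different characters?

[h] 1 distinct, len 1
[h, t] 2 distinct, len 2
[t, c] 2 distinct, len 2
[c, u] 2 distinct, len 2
[c, u, c] 2 distinct, len 3
[c, t] 2 distinct, len 2
[c, t, t] 2 distinct, len 3
[t, t, v] 2 distinct, len 3
[t, t, v, v] 2 distinct, len 4
[t, t, v, v, v] 2 distinct, len 5
[v, v, v, i] 2 distinct, len 4
[v, v, v, i, v] 2 distinct, len 5
[v, c] 2 distinct, len 2
[c, u] 2 distinct, len 2
[c, u, u] 2 distinct, len 3
[u, u, i] 2 distinct, len 3
Longest length with ≤2 distinct: 5.

5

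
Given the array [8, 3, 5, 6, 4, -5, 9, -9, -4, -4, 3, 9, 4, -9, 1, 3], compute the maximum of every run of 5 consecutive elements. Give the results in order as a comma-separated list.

8, 6, 9, 9, 9, 9, 9, 9, 9, 9, 9, 9

[8, 3, 5, 6, 4] → max 8
[3, 5, 6, 4, -5] → max 6
[5, 6, 4, -5, 9] → max 9
[6, 4, -5, 9, -9] → max 9
[4, -5, 9, -9, -4] → max 9
[-5, 9, -9, -4, -4] → max 9
[9, -9, -4, -4, 3] → max 9
[-9, -4, -4, 3, 9] → max 9
[-4, -4, 3, 9, 4] → max 9
[-4, 3, 9, 4, -9] → max 9
[3, 9, 4, -9, 1] → max 9
[9, 4, -9, 1, 3] → max 9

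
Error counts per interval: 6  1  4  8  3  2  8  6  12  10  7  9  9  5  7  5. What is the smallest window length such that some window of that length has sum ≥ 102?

16

Extend right; whenever the sum reaches 102, record the length and shrink from the left:
add 6: running sum 6 < 102
add 1: running sum 7 < 102
add 4: running sum 11 < 102
add 8: running sum 19 < 102
add 3: running sum 22 < 102
add 2: running sum 24 < 102
add 8: running sum 32 < 102
add 6: running sum 38 < 102
add 12: running sum 50 < 102
add 10: running sum 60 < 102
add 7: running sum 67 < 102
add 9: running sum 76 < 102
add 9: running sum 85 < 102
add 5: running sum 90 < 102
add 7: running sum 97 < 102
end 15: [6, 1, 4, 8, 3, 2, 8, 6, 12, 10, 7, 9, 9, 5, 7, 5] sum 102, len 16
Shortest qualifying length: 16.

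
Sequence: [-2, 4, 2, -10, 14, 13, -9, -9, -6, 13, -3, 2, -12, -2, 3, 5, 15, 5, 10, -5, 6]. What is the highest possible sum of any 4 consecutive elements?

35

(-2, 4, 2, -10) → sum -6
(4, 2, -10, 14) → sum 10
(2, -10, 14, 13) → sum 19
(-10, 14, 13, -9) → sum 8
(14, 13, -9, -9) → sum 9
(13, -9, -9, -6) → sum -11
(-9, -9, -6, 13) → sum -11
(-9, -6, 13, -3) → sum -5
(-6, 13, -3, 2) → sum 6
(13, -3, 2, -12) → sum 0
(-3, 2, -12, -2) → sum -15
(2, -12, -2, 3) → sum -9
(-12, -2, 3, 5) → sum -6
(-2, 3, 5, 15) → sum 21
(3, 5, 15, 5) → sum 28
(5, 15, 5, 10) → sum 35
(15, 5, 10, -5) → sum 25
(5, 10, -5, 6) → sum 16
Highest of these is 35.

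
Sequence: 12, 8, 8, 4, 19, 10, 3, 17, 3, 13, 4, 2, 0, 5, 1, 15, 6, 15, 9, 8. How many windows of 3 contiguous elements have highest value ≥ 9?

(12, 8, 8) → max 12  ≥ 9 ✓
(8, 8, 4) → max 8
(8, 4, 19) → max 19  ≥ 9 ✓
(4, 19, 10) → max 19  ≥ 9 ✓
(19, 10, 3) → max 19  ≥ 9 ✓
(10, 3, 17) → max 17  ≥ 9 ✓
(3, 17, 3) → max 17  ≥ 9 ✓
(17, 3, 13) → max 17  ≥ 9 ✓
(3, 13, 4) → max 13  ≥ 9 ✓
(13, 4, 2) → max 13  ≥ 9 ✓
(4, 2, 0) → max 4
(2, 0, 5) → max 5
(0, 5, 1) → max 5
(5, 1, 15) → max 15  ≥ 9 ✓
(1, 15, 6) → max 15  ≥ 9 ✓
(15, 6, 15) → max 15  ≥ 9 ✓
(6, 15, 9) → max 15  ≥ 9 ✓
(15, 9, 8) → max 15  ≥ 9 ✓
14 windows satisfy the condition.

14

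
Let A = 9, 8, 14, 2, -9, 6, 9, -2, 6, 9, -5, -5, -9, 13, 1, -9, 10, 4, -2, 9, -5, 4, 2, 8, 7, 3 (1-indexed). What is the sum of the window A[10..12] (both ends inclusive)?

Elements at indices 10..12: 9, -5, -5
sum(9, -5, -5) = -1

-1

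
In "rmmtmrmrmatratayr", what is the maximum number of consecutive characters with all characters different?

4

add r: [r] len 1
add m: [r, m] len 2
add m (repeat m, move left end past it): [m] len 1
add t: [m, t] len 2
add m (repeat m, move left end past it): [t, m] len 2
add r: [t, m, r] len 3
add m (repeat m, move left end past it): [r, m] len 2
add r (repeat r, move left end past it): [m, r] len 2
add m (repeat m, move left end past it): [r, m] len 2
add a: [r, m, a] len 3
add t: [r, m, a, t] len 4
add r (repeat r, move left end past it): [m, a, t, r] len 4
add a (repeat a, move left end past it): [t, r, a] len 3
add t (repeat t, move left end past it): [r, a, t] len 3
add a (repeat a, move left end past it): [t, a] len 2
add y: [t, a, y] len 3
add r: [t, a, y, r] len 4
Longest all-distinct length: 4.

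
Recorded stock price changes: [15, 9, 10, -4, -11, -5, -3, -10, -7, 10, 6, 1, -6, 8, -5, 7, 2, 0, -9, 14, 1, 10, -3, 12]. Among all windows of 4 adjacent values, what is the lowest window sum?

15 9 10 -4 → sum 30
9 10 -4 -11 → sum 4
10 -4 -11 -5 → sum -10
-4 -11 -5 -3 → sum -23
-11 -5 -3 -10 → sum -29
-5 -3 -10 -7 → sum -25
-3 -10 -7 10 → sum -10
-10 -7 10 6 → sum -1
-7 10 6 1 → sum 10
10 6 1 -6 → sum 11
6 1 -6 8 → sum 9
1 -6 8 -5 → sum -2
-6 8 -5 7 → sum 4
8 -5 7 2 → sum 12
-5 7 2 0 → sum 4
7 2 0 -9 → sum 0
2 0 -9 14 → sum 7
0 -9 14 1 → sum 6
-9 14 1 10 → sum 16
14 1 10 -3 → sum 22
1 10 -3 12 → sum 20
Lowest of these is -29.

-29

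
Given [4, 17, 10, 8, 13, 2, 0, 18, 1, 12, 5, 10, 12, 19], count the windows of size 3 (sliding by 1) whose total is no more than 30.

7

(4, 17, 10) → sum 31
(17, 10, 8) → sum 35
(10, 8, 13) → sum 31
(8, 13, 2) → sum 23  ≤ 30 ✓
(13, 2, 0) → sum 15  ≤ 30 ✓
(2, 0, 18) → sum 20  ≤ 30 ✓
(0, 18, 1) → sum 19  ≤ 30 ✓
(18, 1, 12) → sum 31
(1, 12, 5) → sum 18  ≤ 30 ✓
(12, 5, 10) → sum 27  ≤ 30 ✓
(5, 10, 12) → sum 27  ≤ 30 ✓
(10, 12, 19) → sum 41
7 windows satisfy the condition.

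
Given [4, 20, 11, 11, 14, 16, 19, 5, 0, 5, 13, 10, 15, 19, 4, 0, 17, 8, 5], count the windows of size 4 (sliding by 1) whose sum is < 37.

4 20 11 11 → sum 46
20 11 11 14 → sum 56
11 11 14 16 → sum 52
11 14 16 19 → sum 60
14 16 19 5 → sum 54
16 19 5 0 → sum 40
19 5 0 5 → sum 29  < 37 ✓
5 0 5 13 → sum 23  < 37 ✓
0 5 13 10 → sum 28  < 37 ✓
5 13 10 15 → sum 43
13 10 15 19 → sum 57
10 15 19 4 → sum 48
15 19 4 0 → sum 38
19 4 0 17 → sum 40
4 0 17 8 → sum 29  < 37 ✓
0 17 8 5 → sum 30  < 37 ✓
5 windows satisfy the condition.

5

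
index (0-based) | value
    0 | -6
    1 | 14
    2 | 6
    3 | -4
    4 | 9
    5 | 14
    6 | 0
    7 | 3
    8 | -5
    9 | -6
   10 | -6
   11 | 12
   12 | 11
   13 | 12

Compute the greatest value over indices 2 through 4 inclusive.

9

Elements at indices 2..4: 6, -4, 9
max(6, -4, 9) = 9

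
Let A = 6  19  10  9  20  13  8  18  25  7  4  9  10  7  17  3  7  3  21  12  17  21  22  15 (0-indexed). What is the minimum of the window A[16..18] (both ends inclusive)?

3

Elements at indices 16..18: 7, 3, 21
min(7, 3, 21) = 3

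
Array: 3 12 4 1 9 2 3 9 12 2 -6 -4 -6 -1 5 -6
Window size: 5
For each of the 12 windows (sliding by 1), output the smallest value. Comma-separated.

[3, 12, 4, 1, 9] → min 1
[12, 4, 1, 9, 2] → min 1
[4, 1, 9, 2, 3] → min 1
[1, 9, 2, 3, 9] → min 1
[9, 2, 3, 9, 12] → min 2
[2, 3, 9, 12, 2] → min 2
[3, 9, 12, 2, -6] → min -6
[9, 12, 2, -6, -4] → min -6
[12, 2, -6, -4, -6] → min -6
[2, -6, -4, -6, -1] → min -6
[-6, -4, -6, -1, 5] → min -6
[-4, -6, -1, 5, -6] → min -6

1, 1, 1, 1, 2, 2, -6, -6, -6, -6, -6, -6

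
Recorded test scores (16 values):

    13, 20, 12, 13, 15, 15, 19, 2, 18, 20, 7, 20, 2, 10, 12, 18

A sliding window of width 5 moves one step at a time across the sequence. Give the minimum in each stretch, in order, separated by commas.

13 20 12 13 15 → min 12
20 12 13 15 15 → min 12
12 13 15 15 19 → min 12
13 15 15 19 2 → min 2
15 15 19 2 18 → min 2
15 19 2 18 20 → min 2
19 2 18 20 7 → min 2
2 18 20 7 20 → min 2
18 20 7 20 2 → min 2
20 7 20 2 10 → min 2
7 20 2 10 12 → min 2
20 2 10 12 18 → min 2

12, 12, 12, 2, 2, 2, 2, 2, 2, 2, 2, 2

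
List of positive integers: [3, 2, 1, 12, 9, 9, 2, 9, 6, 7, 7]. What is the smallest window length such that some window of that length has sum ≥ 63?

10

Extend right; whenever the sum reaches 63, record the length and shrink from the left:
add 3: running sum 3 < 63
add 2: running sum 5 < 63
add 1: running sum 6 < 63
add 12: running sum 18 < 63
add 9: running sum 27 < 63
add 9: running sum 36 < 63
add 2: running sum 38 < 63
add 9: running sum 47 < 63
add 6: running sum 53 < 63
add 7: running sum 60 < 63
add 7: shortest ending here [2, 1, 12, 9, 9, 2, 9, 6, 7, 7] sum 64, len 10
Shortest qualifying length: 10.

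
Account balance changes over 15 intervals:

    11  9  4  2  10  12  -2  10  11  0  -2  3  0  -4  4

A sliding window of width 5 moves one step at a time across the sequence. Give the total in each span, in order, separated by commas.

Sliding a size-5 window across the 15 values:
11 9 4 2 10 → sum 36
9 4 2 10 12 → sum 37
4 2 10 12 -2 → sum 26
2 10 12 -2 10 → sum 32
10 12 -2 10 11 → sum 41
12 -2 10 11 0 → sum 31
-2 10 11 0 -2 → sum 17
10 11 0 -2 3 → sum 22
11 0 -2 3 0 → sum 12
0 -2 3 0 -4 → sum -3
-2 3 0 -4 4 → sum 1

36, 37, 26, 32, 41, 31, 17, 22, 12, -3, 1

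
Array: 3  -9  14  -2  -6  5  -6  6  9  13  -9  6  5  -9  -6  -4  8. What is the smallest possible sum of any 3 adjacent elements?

-19

3 -9 14 → sum 8
-9 14 -2 → sum 3
14 -2 -6 → sum 6
-2 -6 5 → sum -3
-6 5 -6 → sum -7
5 -6 6 → sum 5
-6 6 9 → sum 9
6 9 13 → sum 28
9 13 -9 → sum 13
13 -9 6 → sum 10
-9 6 5 → sum 2
6 5 -9 → sum 2
5 -9 -6 → sum -10
-9 -6 -4 → sum -19
-6 -4 8 → sum -2
Smallest of these is -19.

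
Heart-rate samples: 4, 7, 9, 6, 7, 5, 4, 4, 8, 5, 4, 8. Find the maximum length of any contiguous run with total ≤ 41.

7

Extend to the right; shrink from the left whenever the sum exceeds 41:
[4] sum 4 len 1
[4, 7] sum 11 len 2
[4, 7, 9] sum 20 len 3
[4, 7, 9, 6] sum 26 len 4
[4, 7, 9, 6, 7] sum 33 len 5
[4, 7, 9, 6, 7, 5] sum 38 len 6
[7, 9, 6, 7, 5, 4] sum 38 len 6
[9, 6, 7, 5, 4, 4] sum 35 len 6
[6, 7, 5, 4, 4, 8] sum 34 len 6
[6, 7, 5, 4, 4, 8, 5] sum 39 len 7
[7, 5, 4, 4, 8, 5, 4] sum 37 len 7
[5, 4, 4, 8, 5, 4, 8] sum 38 len 7
Longest length seen: 7.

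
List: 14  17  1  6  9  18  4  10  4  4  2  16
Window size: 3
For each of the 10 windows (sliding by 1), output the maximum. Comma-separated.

17, 17, 9, 18, 18, 18, 10, 10, 4, 16

[14, 17, 1] → max 17
[17, 1, 6] → max 17
[1, 6, 9] → max 9
[6, 9, 18] → max 18
[9, 18, 4] → max 18
[18, 4, 10] → max 18
[4, 10, 4] → max 10
[10, 4, 4] → max 10
[4, 4, 2] → max 4
[4, 2, 16] → max 16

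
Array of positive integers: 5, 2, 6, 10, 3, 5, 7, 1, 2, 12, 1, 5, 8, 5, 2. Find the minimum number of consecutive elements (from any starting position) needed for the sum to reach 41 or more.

Extend right; whenever the sum reaches 41, record the length and shrink from the left:
add 5: running sum 5 < 41
add 2: running sum 7 < 41
add 6: running sum 13 < 41
add 10: running sum 23 < 41
add 3: running sum 26 < 41
add 5: running sum 31 < 41
add 7: running sum 38 < 41
add 1: running sum 39 < 41
add 2: shortest ending here [5, 2, 6, 10, 3, 5, 7, 1, 2] sum 41, len 9
add 12: shortest ending here [6, 10, 3, 5, 7, 1, 2, 12] sum 46, len 8
add 1: shortest ending here [10, 3, 5, 7, 1, 2, 12, 1] sum 41, len 8
add 5: shortest ending here [10, 3, 5, 7, 1, 2, 12, 1, 5] sum 46, len 9
add 8: shortest ending here [5, 7, 1, 2, 12, 1, 5, 8] sum 41, len 8
add 5: shortest ending here [7, 1, 2, 12, 1, 5, 8, 5] sum 41, len 8
add 2: shortest ending here [7, 1, 2, 12, 1, 5, 8, 5, 2] sum 43, len 9
Shortest qualifying length: 8.

8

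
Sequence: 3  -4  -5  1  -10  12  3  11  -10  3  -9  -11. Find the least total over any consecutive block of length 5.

-16

Window sums for each of the 8 positions:
3 -4 -5 1 -10 → sum -15
-4 -5 1 -10 12 → sum -6
-5 1 -10 12 3 → sum 1
1 -10 12 3 11 → sum 17
-10 12 3 11 -10 → sum 6
12 3 11 -10 3 → sum 19
3 11 -10 3 -9 → sum -2
11 -10 3 -9 -11 → sum -16
Least of these is -16.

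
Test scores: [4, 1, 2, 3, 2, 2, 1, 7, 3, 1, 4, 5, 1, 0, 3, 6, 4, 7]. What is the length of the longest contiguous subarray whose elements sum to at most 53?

17

[4] sum 4 len 1
[4, 1] sum 5 len 2
[4, 1, 2] sum 7 len 3
[4, 1, 2, 3] sum 10 len 4
[4, 1, 2, 3, 2] sum 12 len 5
[4, 1, 2, 3, 2, 2] sum 14 len 6
[4, 1, 2, 3, 2, 2, 1] sum 15 len 7
[4, 1, 2, 3, 2, 2, 1, 7] sum 22 len 8
[4, 1, 2, 3, 2, 2, 1, 7, 3] sum 25 len 9
[4, 1, 2, 3, 2, 2, 1, 7, 3, 1] sum 26 len 10
[4, 1, 2, 3, 2, 2, 1, 7, 3, 1, 4] sum 30 len 11
[4, 1, 2, 3, 2, 2, 1, 7, 3, 1, 4, 5] sum 35 len 12
[4, 1, 2, 3, 2, 2, 1, 7, 3, 1, 4, 5, 1] sum 36 len 13
[4, 1, 2, 3, 2, 2, 1, 7, 3, 1, 4, 5, 1, 0] sum 36 len 14
[4, 1, 2, 3, 2, 2, 1, 7, 3, 1, 4, 5, 1, 0, 3] sum 39 len 15
[4, 1, 2, 3, 2, 2, 1, 7, 3, 1, 4, 5, 1, 0, 3, 6] sum 45 len 16
[4, 1, 2, 3, 2, 2, 1, 7, 3, 1, 4, 5, 1, 0, 3, 6, 4] sum 49 len 17
[1, 2, 3, 2, 2, 1, 7, 3, 1, 4, 5, 1, 0, 3, 6, 4, 7] sum 52 len 17
Longest length seen: 17.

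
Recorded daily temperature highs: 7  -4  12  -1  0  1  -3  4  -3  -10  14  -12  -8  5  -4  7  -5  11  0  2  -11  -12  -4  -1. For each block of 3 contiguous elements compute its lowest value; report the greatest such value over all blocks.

7 -4 12 → min -4
-4 12 -1 → min -4
12 -1 0 → min -1
-1 0 1 → min -1
0 1 -3 → min -3
1 -3 4 → min -3
-3 4 -3 → min -3
4 -3 -10 → min -10
-3 -10 14 → min -10
-10 14 -12 → min -12
14 -12 -8 → min -12
-12 -8 5 → min -12
-8 5 -4 → min -8
5 -4 7 → min -4
-4 7 -5 → min -5
7 -5 11 → min -5
-5 11 0 → min -5
11 0 2 → min 0
0 2 -11 → min -11
2 -11 -12 → min -12
-11 -12 -4 → min -12
-12 -4 -1 → min -12
Greatest of these is 0.

0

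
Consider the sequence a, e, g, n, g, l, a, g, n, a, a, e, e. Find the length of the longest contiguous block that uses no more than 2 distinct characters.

4

[a] 1 distinct, len 1
[a, e] 2 distinct, len 2
[e, g] 2 distinct, len 2
[g, n] 2 distinct, len 2
[g, n, g] 2 distinct, len 3
[g, l] 2 distinct, len 2
[l, a] 2 distinct, len 2
[a, g] 2 distinct, len 2
[g, n] 2 distinct, len 2
[n, a] 2 distinct, len 2
[n, a, a] 2 distinct, len 3
[a, a, e] 2 distinct, len 3
[a, a, e, e] 2 distinct, len 4
Longest length with ≤2 distinct: 4.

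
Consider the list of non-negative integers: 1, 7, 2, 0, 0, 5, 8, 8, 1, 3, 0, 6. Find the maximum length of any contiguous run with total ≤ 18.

6

Extend to the right; shrink from the left whenever the sum exceeds 18:
add 1: [1] sum 1, len 1
add 7: [1, 7] sum 8, len 2
add 2: [1, 7, 2] sum 10, len 3
add 0: [1, 7, 2, 0] sum 10, len 4
add 0: [1, 7, 2, 0, 0] sum 10, len 5
add 5: [1, 7, 2, 0, 0, 5] sum 15, len 6
add 8: [2, 0, 0, 5, 8] sum 15, len 5
add 8: [8, 8] sum 16, len 2
add 1: [8, 8, 1] sum 17, len 3
add 3: [8, 1, 3] sum 12, len 3
add 0: [8, 1, 3, 0] sum 12, len 4
add 6: [8, 1, 3, 0, 6] sum 18, len 5
Longest length seen: 6.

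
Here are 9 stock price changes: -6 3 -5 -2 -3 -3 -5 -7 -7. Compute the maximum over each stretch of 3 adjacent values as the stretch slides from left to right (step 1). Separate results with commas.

(-6, 3, -5) → max 3
(3, -5, -2) → max 3
(-5, -2, -3) → max -2
(-2, -3, -3) → max -2
(-3, -3, -5) → max -3
(-3, -5, -7) → max -3
(-5, -7, -7) → max -5

3, 3, -2, -2, -3, -3, -5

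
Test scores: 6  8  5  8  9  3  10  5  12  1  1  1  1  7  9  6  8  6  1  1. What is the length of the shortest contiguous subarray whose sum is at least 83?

add 6: running sum 6 < 83
add 8: running sum 14 < 83
add 5: running sum 19 < 83
add 8: running sum 27 < 83
add 9: running sum 36 < 83
add 3: running sum 39 < 83
add 10: running sum 49 < 83
add 5: running sum 54 < 83
add 12: running sum 66 < 83
add 1: running sum 67 < 83
add 1: running sum 68 < 83
add 1: running sum 69 < 83
add 1: running sum 70 < 83
add 7: running sum 77 < 83
add 9: shortest ending here [6, 8, 5, 8, 9, 3, 10, 5, 12, 1, 1, 1, 1, 7, 9] sum 86, len 15
add 6: shortest ending here [8, 5, 8, 9, 3, 10, 5, 12, 1, 1, 1, 1, 7, 9, 6] sum 86, len 15
add 8: shortest ending here [5, 8, 9, 3, 10, 5, 12, 1, 1, 1, 1, 7, 9, 6, 8] sum 86, len 15
add 6: shortest ending here [8, 9, 3, 10, 5, 12, 1, 1, 1, 1, 7, 9, 6, 8, 6] sum 87, len 15
add 1: shortest ending here [8, 9, 3, 10, 5, 12, 1, 1, 1, 1, 7, 9, 6, 8, 6, 1] sum 88, len 16
add 1: shortest ending here [8, 9, 3, 10, 5, 12, 1, 1, 1, 1, 7, 9, 6, 8, 6, 1, 1] sum 89, len 17
Shortest qualifying length: 15.

15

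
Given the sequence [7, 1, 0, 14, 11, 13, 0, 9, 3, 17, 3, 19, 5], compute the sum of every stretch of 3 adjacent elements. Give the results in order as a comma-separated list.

[7, 1, 0] → sum 8
[1, 0, 14] → sum 15
[0, 14, 11] → sum 25
[14, 11, 13] → sum 38
[11, 13, 0] → sum 24
[13, 0, 9] → sum 22
[0, 9, 3] → sum 12
[9, 3, 17] → sum 29
[3, 17, 3] → sum 23
[17, 3, 19] → sum 39
[3, 19, 5] → sum 27

8, 15, 25, 38, 24, 22, 12, 29, 23, 39, 27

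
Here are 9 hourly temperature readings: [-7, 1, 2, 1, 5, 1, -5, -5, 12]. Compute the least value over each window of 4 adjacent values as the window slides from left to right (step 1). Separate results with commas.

[-7, 1, 2, 1] → min -7
[1, 2, 1, 5] → min 1
[2, 1, 5, 1] → min 1
[1, 5, 1, -5] → min -5
[5, 1, -5, -5] → min -5
[1, -5, -5, 12] → min -5

-7, 1, 1, -5, -5, -5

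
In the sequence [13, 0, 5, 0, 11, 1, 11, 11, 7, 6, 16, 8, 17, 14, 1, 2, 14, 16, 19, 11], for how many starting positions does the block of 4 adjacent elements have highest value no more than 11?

(13, 0, 5, 0) → max 13
(0, 5, 0, 11) → max 11  ≤ 11 ✓
(5, 0, 11, 1) → max 11  ≤ 11 ✓
(0, 11, 1, 11) → max 11  ≤ 11 ✓
(11, 1, 11, 11) → max 11  ≤ 11 ✓
(1, 11, 11, 7) → max 11  ≤ 11 ✓
(11, 11, 7, 6) → max 11  ≤ 11 ✓
(11, 7, 6, 16) → max 16
(7, 6, 16, 8) → max 16
(6, 16, 8, 17) → max 17
(16, 8, 17, 14) → max 17
(8, 17, 14, 1) → max 17
(17, 14, 1, 2) → max 17
(14, 1, 2, 14) → max 14
(1, 2, 14, 16) → max 16
(2, 14, 16, 19) → max 19
(14, 16, 19, 11) → max 19
6 windows satisfy the condition.

6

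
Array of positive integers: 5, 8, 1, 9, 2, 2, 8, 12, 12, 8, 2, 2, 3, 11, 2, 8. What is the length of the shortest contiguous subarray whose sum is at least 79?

13

add 5: running sum 5 < 79
add 8: running sum 13 < 79
add 1: running sum 14 < 79
add 9: running sum 23 < 79
add 2: running sum 25 < 79
add 2: running sum 27 < 79
add 8: running sum 35 < 79
add 12: running sum 47 < 79
add 12: running sum 59 < 79
add 8: running sum 67 < 79
add 2: running sum 69 < 79
add 2: running sum 71 < 79
add 3: running sum 74 < 79
add 11: shortest ending here [8, 1, 9, 2, 2, 8, 12, 12, 8, 2, 2, 3, 11] sum 80, len 13
add 2: shortest ending here [8, 1, 9, 2, 2, 8, 12, 12, 8, 2, 2, 3, 11, 2] sum 82, len 14
add 8: shortest ending here [9, 2, 2, 8, 12, 12, 8, 2, 2, 3, 11, 2, 8] sum 81, len 13
Shortest qualifying length: 13.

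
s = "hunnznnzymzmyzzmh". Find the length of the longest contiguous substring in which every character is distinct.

4

add h: [h] len 1
add u: [h, u] len 2
add n: [h, u, n] len 3
add n (repeat n, move left end past it): [n] len 1
add z: [n, z] len 2
add n (repeat n, move left end past it): [z, n] len 2
add n (repeat n, move left end past it): [n] len 1
add z: [n, z] len 2
add y: [n, z, y] len 3
add m: [n, z, y, m] len 4
add z (repeat z, move left end past it): [y, m, z] len 3
add m (repeat m, move left end past it): [z, m] len 2
add y: [z, m, y] len 3
add z (repeat z, move left end past it): [m, y, z] len 3
add z (repeat z, move left end past it): [z] len 1
add m: [z, m] len 2
add h: [z, m, h] len 3
Longest all-distinct length: 4.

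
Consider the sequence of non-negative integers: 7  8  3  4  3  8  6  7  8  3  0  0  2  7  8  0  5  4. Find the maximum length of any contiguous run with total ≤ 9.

4

[7] sum 7 len 1
[8] sum 8 len 1
[3] sum 3 len 1
[3, 4] sum 7 len 2
[4, 3] sum 7 len 2
[8] sum 8 len 1
[6] sum 6 len 1
[7] sum 7 len 1
[8] sum 8 len 1
[3] sum 3 len 1
[3, 0] sum 3 len 2
[3, 0, 0] sum 3 len 3
[3, 0, 0, 2] sum 5 len 4
[0, 0, 2, 7] sum 9 len 4
[8] sum 8 len 1
[8, 0] sum 8 len 2
[0, 5] sum 5 len 2
[0, 5, 4] sum 9 len 3
Longest length seen: 4.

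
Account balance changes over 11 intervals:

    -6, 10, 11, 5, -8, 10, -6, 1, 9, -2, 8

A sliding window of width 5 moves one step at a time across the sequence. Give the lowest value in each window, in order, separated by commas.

[-6, 10, 11, 5, -8] → min -8
[10, 11, 5, -8, 10] → min -8
[11, 5, -8, 10, -6] → min -8
[5, -8, 10, -6, 1] → min -8
[-8, 10, -6, 1, 9] → min -8
[10, -6, 1, 9, -2] → min -6
[-6, 1, 9, -2, 8] → min -6

-8, -8, -8, -8, -8, -6, -6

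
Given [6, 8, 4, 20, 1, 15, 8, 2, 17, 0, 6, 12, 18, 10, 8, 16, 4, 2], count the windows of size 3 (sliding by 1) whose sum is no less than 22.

6 8 4 → sum 18
8 4 20 → sum 32  ≥ 22 ✓
4 20 1 → sum 25  ≥ 22 ✓
20 1 15 → sum 36  ≥ 22 ✓
1 15 8 → sum 24  ≥ 22 ✓
15 8 2 → sum 25  ≥ 22 ✓
8 2 17 → sum 27  ≥ 22 ✓
2 17 0 → sum 19
17 0 6 → sum 23  ≥ 22 ✓
0 6 12 → sum 18
6 12 18 → sum 36  ≥ 22 ✓
12 18 10 → sum 40  ≥ 22 ✓
18 10 8 → sum 36  ≥ 22 ✓
10 8 16 → sum 34  ≥ 22 ✓
8 16 4 → sum 28  ≥ 22 ✓
16 4 2 → sum 22  ≥ 22 ✓
13 windows satisfy the condition.

13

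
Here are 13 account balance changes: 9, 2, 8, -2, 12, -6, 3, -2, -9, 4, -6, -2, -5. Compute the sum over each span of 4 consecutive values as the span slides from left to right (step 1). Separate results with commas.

(9, 2, 8, -2) → sum 17
(2, 8, -2, 12) → sum 20
(8, -2, 12, -6) → sum 12
(-2, 12, -6, 3) → sum 7
(12, -6, 3, -2) → sum 7
(-6, 3, -2, -9) → sum -14
(3, -2, -9, 4) → sum -4
(-2, -9, 4, -6) → sum -13
(-9, 4, -6, -2) → sum -13
(4, -6, -2, -5) → sum -9

17, 20, 12, 7, 7, -14, -4, -13, -13, -9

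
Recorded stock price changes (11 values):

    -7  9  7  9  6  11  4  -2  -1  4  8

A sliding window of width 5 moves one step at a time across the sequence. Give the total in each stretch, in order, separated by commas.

24, 42, 37, 28, 18, 16, 13

[-7, 9, 7, 9, 6] → sum 24
[9, 7, 9, 6, 11] → sum 42
[7, 9, 6, 11, 4] → sum 37
[9, 6, 11, 4, -2] → sum 28
[6, 11, 4, -2, -1] → sum 18
[11, 4, -2, -1, 4] → sum 16
[4, -2, -1, 4, 8] → sum 13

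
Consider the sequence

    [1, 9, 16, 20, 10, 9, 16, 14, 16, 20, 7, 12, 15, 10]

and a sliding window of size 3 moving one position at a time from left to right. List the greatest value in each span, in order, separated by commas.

16, 20, 20, 20, 16, 16, 16, 20, 20, 20, 15, 15

[1, 9, 16] → max 16
[9, 16, 20] → max 20
[16, 20, 10] → max 20
[20, 10, 9] → max 20
[10, 9, 16] → max 16
[9, 16, 14] → max 16
[16, 14, 16] → max 16
[14, 16, 20] → max 20
[16, 20, 7] → max 20
[20, 7, 12] → max 20
[7, 12, 15] → max 15
[12, 15, 10] → max 15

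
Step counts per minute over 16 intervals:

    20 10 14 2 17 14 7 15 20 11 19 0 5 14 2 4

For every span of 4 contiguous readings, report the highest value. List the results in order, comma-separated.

20, 17, 17, 17, 17, 20, 20, 20, 20, 19, 19, 14, 14

Sliding a size-4 window across the 16 values:
20 10 14 2 → max 20
10 14 2 17 → max 17
14 2 17 14 → max 17
2 17 14 7 → max 17
17 14 7 15 → max 17
14 7 15 20 → max 20
7 15 20 11 → max 20
15 20 11 19 → max 20
20 11 19 0 → max 20
11 19 0 5 → max 19
19 0 5 14 → max 19
0 5 14 2 → max 14
5 14 2 4 → max 14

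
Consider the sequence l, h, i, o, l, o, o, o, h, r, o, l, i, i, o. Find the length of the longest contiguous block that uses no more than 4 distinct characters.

9

[l] 1 distinct, len 1
[l, h] 2 distinct, len 2
[l, h, i] 3 distinct, len 3
[l, h, i, o] 4 distinct, len 4
[l, h, i, o, l] 4 distinct, len 5
[l, h, i, o, l, o] 4 distinct, len 6
[l, h, i, o, l, o, o] 4 distinct, len 7
[l, h, i, o, l, o, o, o] 4 distinct, len 8
[l, h, i, o, l, o, o, o, h] 4 distinct, len 9
[o, l, o, o, o, h, r] 4 distinct, len 7
[o, l, o, o, o, h, r, o] 4 distinct, len 8
[o, l, o, o, o, h, r, o, l] 4 distinct, len 9
[r, o, l, i] 4 distinct, len 4
[r, o, l, i, i] 4 distinct, len 5
[r, o, l, i, i, o] 4 distinct, len 6
Longest length with ≤4 distinct: 9.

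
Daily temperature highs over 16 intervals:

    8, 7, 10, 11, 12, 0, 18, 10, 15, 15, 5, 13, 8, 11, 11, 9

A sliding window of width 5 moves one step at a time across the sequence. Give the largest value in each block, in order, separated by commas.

(8, 7, 10, 11, 12) → max 12
(7, 10, 11, 12, 0) → max 12
(10, 11, 12, 0, 18) → max 18
(11, 12, 0, 18, 10) → max 18
(12, 0, 18, 10, 15) → max 18
(0, 18, 10, 15, 15) → max 18
(18, 10, 15, 15, 5) → max 18
(10, 15, 15, 5, 13) → max 15
(15, 15, 5, 13, 8) → max 15
(15, 5, 13, 8, 11) → max 15
(5, 13, 8, 11, 11) → max 13
(13, 8, 11, 11, 9) → max 13

12, 12, 18, 18, 18, 18, 18, 15, 15, 15, 13, 13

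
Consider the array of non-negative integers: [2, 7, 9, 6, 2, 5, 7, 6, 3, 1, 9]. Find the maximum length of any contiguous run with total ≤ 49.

10

add 2: [2] sum 2, len 1
add 7: [2, 7] sum 9, len 2
add 9: [2, 7, 9] sum 18, len 3
add 6: [2, 7, 9, 6] sum 24, len 4
add 2: [2, 7, 9, 6, 2] sum 26, len 5
add 5: [2, 7, 9, 6, 2, 5] sum 31, len 6
add 7: [2, 7, 9, 6, 2, 5, 7] sum 38, len 7
add 6: [2, 7, 9, 6, 2, 5, 7, 6] sum 44, len 8
add 3: [2, 7, 9, 6, 2, 5, 7, 6, 3] sum 47, len 9
add 1: [2, 7, 9, 6, 2, 5, 7, 6, 3, 1] sum 48, len 10
add 9: [9, 6, 2, 5, 7, 6, 3, 1, 9] sum 48, len 9
Longest length seen: 10.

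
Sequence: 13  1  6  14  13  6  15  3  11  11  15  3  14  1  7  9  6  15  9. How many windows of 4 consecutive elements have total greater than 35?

9

13 1 6 14 → sum 34
1 6 14 13 → sum 34
6 14 13 6 → sum 39  > 35 ✓
14 13 6 15 → sum 48  > 35 ✓
13 6 15 3 → sum 37  > 35 ✓
6 15 3 11 → sum 35
15 3 11 11 → sum 40  > 35 ✓
3 11 11 15 → sum 40  > 35 ✓
11 11 15 3 → sum 40  > 35 ✓
11 15 3 14 → sum 43  > 35 ✓
15 3 14 1 → sum 33
3 14 1 7 → sum 25
14 1 7 9 → sum 31
1 7 9 6 → sum 23
7 9 6 15 → sum 37  > 35 ✓
9 6 15 9 → sum 39  > 35 ✓
9 windows satisfy the condition.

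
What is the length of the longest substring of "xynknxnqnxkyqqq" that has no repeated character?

add x: [x] len 1
add y: [x, y] len 2
add n: [x, y, n] len 3
add k: [x, y, n, k] len 4
add n (repeat n, move left end past it): [k, n] len 2
add x: [k, n, x] len 3
add n (repeat n, move left end past it): [x, n] len 2
add q: [x, n, q] len 3
add n (repeat n, move left end past it): [q, n] len 2
add x: [q, n, x] len 3
add k: [q, n, x, k] len 4
add y: [q, n, x, k, y] len 5
add q (repeat q, move left end past it): [n, x, k, y, q] len 5
add q (repeat q, move left end past it): [q] len 1
add q (repeat q, move left end past it): [q] len 1
Longest all-distinct length: 5.

5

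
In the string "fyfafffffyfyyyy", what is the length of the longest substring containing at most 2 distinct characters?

11

[f] 1 distinct, len 1
[f, y] 2 distinct, len 2
[f, y, f] 2 distinct, len 3
[f, a] 2 distinct, len 2
[f, a, f] 2 distinct, len 3
[f, a, f, f] 2 distinct, len 4
[f, a, f, f, f] 2 distinct, len 5
[f, a, f, f, f, f] 2 distinct, len 6
[f, a, f, f, f, f, f] 2 distinct, len 7
[f, f, f, f, f, y] 2 distinct, len 6
[f, f, f, f, f, y, f] 2 distinct, len 7
[f, f, f, f, f, y, f, y] 2 distinct, len 8
[f, f, f, f, f, y, f, y, y] 2 distinct, len 9
[f, f, f, f, f, y, f, y, y, y] 2 distinct, len 10
[f, f, f, f, f, y, f, y, y, y, y] 2 distinct, len 11
Longest length with ≤2 distinct: 11.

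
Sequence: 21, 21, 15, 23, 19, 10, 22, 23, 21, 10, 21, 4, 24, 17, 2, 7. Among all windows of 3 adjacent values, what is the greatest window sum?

66

[21, 21, 15] → sum 57
[21, 15, 23] → sum 59
[15, 23, 19] → sum 57
[23, 19, 10] → sum 52
[19, 10, 22] → sum 51
[10, 22, 23] → sum 55
[22, 23, 21] → sum 66
[23, 21, 10] → sum 54
[21, 10, 21] → sum 52
[10, 21, 4] → sum 35
[21, 4, 24] → sum 49
[4, 24, 17] → sum 45
[24, 17, 2] → sum 43
[17, 2, 7] → sum 26
Greatest of these is 66.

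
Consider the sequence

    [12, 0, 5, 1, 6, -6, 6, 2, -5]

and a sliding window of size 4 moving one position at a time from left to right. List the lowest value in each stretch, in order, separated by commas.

Sliding a size-4 window across the 9 values:
[12, 0, 5, 1] → min 0
[0, 5, 1, 6] → min 0
[5, 1, 6, -6] → min -6
[1, 6, -6, 6] → min -6
[6, -6, 6, 2] → min -6
[-6, 6, 2, -5] → min -6

0, 0, -6, -6, -6, -6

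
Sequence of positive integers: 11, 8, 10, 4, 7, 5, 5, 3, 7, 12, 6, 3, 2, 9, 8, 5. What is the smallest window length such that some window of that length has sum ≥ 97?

15

add 11: running sum 11 < 97
add 8: running sum 19 < 97
add 10: running sum 29 < 97
add 4: running sum 33 < 97
add 7: running sum 40 < 97
add 5: running sum 45 < 97
add 5: running sum 50 < 97
add 3: running sum 53 < 97
add 7: running sum 60 < 97
add 12: running sum 72 < 97
add 6: running sum 78 < 97
add 3: running sum 81 < 97
add 2: running sum 83 < 97
add 9: running sum 92 < 97
end 14: [11, 8, 10, 4, 7, 5, 5, 3, 7, 12, 6, 3, 2, 9, 8] sum 100, len 15
end 15: [11, 8, 10, 4, 7, 5, 5, 3, 7, 12, 6, 3, 2, 9, 8, 5] sum 105, len 16
Shortest qualifying length: 15.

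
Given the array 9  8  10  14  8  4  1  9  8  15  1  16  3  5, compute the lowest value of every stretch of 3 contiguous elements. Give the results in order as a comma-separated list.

8, 8, 8, 4, 1, 1, 1, 8, 1, 1, 1, 3

Sliding a size-3 window across the 14 values:
(9, 8, 10) → min 8
(8, 10, 14) → min 8
(10, 14, 8) → min 8
(14, 8, 4) → min 4
(8, 4, 1) → min 1
(4, 1, 9) → min 1
(1, 9, 8) → min 1
(9, 8, 15) → min 8
(8, 15, 1) → min 1
(15, 1, 16) → min 1
(1, 16, 3) → min 1
(16, 3, 5) → min 3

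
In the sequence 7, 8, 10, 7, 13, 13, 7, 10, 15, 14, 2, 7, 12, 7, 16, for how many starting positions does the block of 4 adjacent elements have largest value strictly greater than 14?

5

7 8 10 7 → max 10
8 10 7 13 → max 13
10 7 13 13 → max 13
7 13 13 7 → max 13
13 13 7 10 → max 13
13 7 10 15 → max 15  > 14 ✓
7 10 15 14 → max 15  > 14 ✓
10 15 14 2 → max 15  > 14 ✓
15 14 2 7 → max 15  > 14 ✓
14 2 7 12 → max 14
2 7 12 7 → max 12
7 12 7 16 → max 16  > 14 ✓
5 windows satisfy the condition.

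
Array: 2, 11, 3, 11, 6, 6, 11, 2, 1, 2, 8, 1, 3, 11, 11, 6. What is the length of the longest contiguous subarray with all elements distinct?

5

[2] len 1
[2, 11] len 2
[2, 11, 3] len 3
[3, 11] len 2
[3, 11, 6] len 3
[6] len 1
[6, 11] len 2
[6, 11, 2] len 3
[6, 11, 2, 1] len 4
[1, 2] len 2
[1, 2, 8] len 3
[2, 8, 1] len 3
[2, 8, 1, 3] len 4
[2, 8, 1, 3, 11] len 5
[11] len 1
[11, 6] len 2
Longest all-distinct length: 5.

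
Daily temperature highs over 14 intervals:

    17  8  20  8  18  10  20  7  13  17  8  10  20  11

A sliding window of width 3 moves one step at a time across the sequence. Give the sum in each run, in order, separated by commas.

45, 36, 46, 36, 48, 37, 40, 37, 38, 35, 38, 41

Sliding a size-3 window across the 14 values:
[17, 8, 20] → sum 45
[8, 20, 8] → sum 36
[20, 8, 18] → sum 46
[8, 18, 10] → sum 36
[18, 10, 20] → sum 48
[10, 20, 7] → sum 37
[20, 7, 13] → sum 40
[7, 13, 17] → sum 37
[13, 17, 8] → sum 38
[17, 8, 10] → sum 35
[8, 10, 20] → sum 38
[10, 20, 11] → sum 41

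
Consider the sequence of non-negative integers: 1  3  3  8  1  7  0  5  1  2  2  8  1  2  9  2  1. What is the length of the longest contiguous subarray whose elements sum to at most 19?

7

→ 1: sum 1, len 1
→ 3: sum 4, len 2
→ 3: sum 7, len 3
→ 8: sum 15, len 4
→ 1: sum 16, len 5
→ 7 (dropped 1, 3): sum 19, len 4
→ 0: sum 19, len 5
→ 5 (dropped 3, 8): sum 13, len 4
→ 1: sum 14, len 5
→ 2: sum 16, len 6
→ 2: sum 18, len 7
→ 8 (dropped 1, 7): sum 18, len 6
→ 1: sum 19, len 7
→ 2 (dropped 0, 5): sum 16, len 6
→ 9 (dropped 1, 2, 2, 8): sum 12, len 3
→ 2: sum 14, len 4
→ 1: sum 15, len 5
Longest length seen: 7.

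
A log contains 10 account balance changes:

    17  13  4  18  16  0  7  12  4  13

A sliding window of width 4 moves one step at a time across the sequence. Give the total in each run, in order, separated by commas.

52, 51, 38, 41, 35, 23, 36

Sliding a size-4 window across the 10 values:
(17, 13, 4, 18) → sum 52
(13, 4, 18, 16) → sum 51
(4, 18, 16, 0) → sum 38
(18, 16, 0, 7) → sum 41
(16, 0, 7, 12) → sum 35
(0, 7, 12, 4) → sum 23
(7, 12, 4, 13) → sum 36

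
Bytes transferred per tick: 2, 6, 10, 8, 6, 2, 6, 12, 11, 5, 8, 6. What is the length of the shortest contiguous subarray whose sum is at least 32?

add 2: running sum 2 < 32
add 6: running sum 8 < 32
add 10: running sum 18 < 32
add 8: running sum 26 < 32
add 6: shortest ending here [2, 6, 10, 8, 6] sum 32, len 5
add 2: shortest ending here [6, 10, 8, 6, 2] sum 32, len 5
add 6: shortest ending here [10, 8, 6, 2, 6] sum 32, len 5
add 12: shortest ending here [8, 6, 2, 6, 12] sum 34, len 5
add 11: shortest ending here [6, 2, 6, 12, 11] sum 37, len 5
add 5: shortest ending here [6, 12, 11, 5] sum 34, len 4
add 8: shortest ending here [12, 11, 5, 8] sum 36, len 4
add 6: shortest ending here [12, 11, 5, 8, 6] sum 42, len 5
Shortest qualifying length: 4.

4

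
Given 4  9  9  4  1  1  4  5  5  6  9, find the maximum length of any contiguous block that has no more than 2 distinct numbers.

add 4: window [4] (1 distinct), len 1
add 9: window [4, 9] (2 distinct), len 2
add 9: window [4, 9, 9] (2 distinct), len 3
add 4: window [4, 9, 9, 4] (2 distinct), len 4
add 1: window [4, 1] (2 distinct), len 2
add 1: window [4, 1, 1] (2 distinct), len 3
add 4: window [4, 1, 1, 4] (2 distinct), len 4
add 5: window [4, 5] (2 distinct), len 2
add 5: window [4, 5, 5] (2 distinct), len 3
add 6: window [5, 5, 6] (2 distinct), len 3
add 9: window [6, 9] (2 distinct), len 2
Longest length with ≤2 distinct: 4.

4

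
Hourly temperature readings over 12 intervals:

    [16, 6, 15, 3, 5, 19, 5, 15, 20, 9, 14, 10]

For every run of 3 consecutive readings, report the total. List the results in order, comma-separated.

[16, 6, 15] → sum 37
[6, 15, 3] → sum 24
[15, 3, 5] → sum 23
[3, 5, 19] → sum 27
[5, 19, 5] → sum 29
[19, 5, 15] → sum 39
[5, 15, 20] → sum 40
[15, 20, 9] → sum 44
[20, 9, 14] → sum 43
[9, 14, 10] → sum 33

37, 24, 23, 27, 29, 39, 40, 44, 43, 33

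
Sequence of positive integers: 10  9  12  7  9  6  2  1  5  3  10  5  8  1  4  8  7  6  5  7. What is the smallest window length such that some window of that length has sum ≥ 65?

11

Extend right; whenever the sum reaches 65, record the length and shrink from the left:
add 10: running sum 10 < 65
add 9: running sum 19 < 65
add 12: running sum 31 < 65
add 7: running sum 38 < 65
add 9: running sum 47 < 65
add 6: running sum 53 < 65
add 2: running sum 55 < 65
add 1: running sum 56 < 65
add 5: running sum 61 < 65
add 3: running sum 64 < 65
add 10: shortest ending here [10, 9, 12, 7, 9, 6, 2, 1, 5, 3, 10] sum 74, len 11
add 5: shortest ending here [9, 12, 7, 9, 6, 2, 1, 5, 3, 10, 5] sum 69, len 11
add 8: shortest ending here [12, 7, 9, 6, 2, 1, 5, 3, 10, 5, 8] sum 68, len 11
add 1: shortest ending here [12, 7, 9, 6, 2, 1, 5, 3, 10, 5, 8, 1] sum 69, len 12
add 4: shortest ending here [12, 7, 9, 6, 2, 1, 5, 3, 10, 5, 8, 1, 4] sum 73, len 13
add 8: shortest ending here [7, 9, 6, 2, 1, 5, 3, 10, 5, 8, 1, 4, 8] sum 69, len 13
add 7: shortest ending here [9, 6, 2, 1, 5, 3, 10, 5, 8, 1, 4, 8, 7] sum 69, len 13
add 6: shortest ending here [6, 2, 1, 5, 3, 10, 5, 8, 1, 4, 8, 7, 6] sum 66, len 13
add 5: shortest ending here [2, 1, 5, 3, 10, 5, 8, 1, 4, 8, 7, 6, 5] sum 65, len 13
add 7: shortest ending here [5, 3, 10, 5, 8, 1, 4, 8, 7, 6, 5, 7] sum 69, len 12
Shortest qualifying length: 11.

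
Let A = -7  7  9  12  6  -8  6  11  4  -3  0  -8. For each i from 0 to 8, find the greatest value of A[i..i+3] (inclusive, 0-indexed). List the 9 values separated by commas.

12, 12, 12, 12, 11, 11, 11, 11, 4

[-7, 7, 9, 12] → max 12
[7, 9, 12, 6] → max 12
[9, 12, 6, -8] → max 12
[12, 6, -8, 6] → max 12
[6, -8, 6, 11] → max 11
[-8, 6, 11, 4] → max 11
[6, 11, 4, -3] → max 11
[11, 4, -3, 0] → max 11
[4, -3, 0, -8] → max 4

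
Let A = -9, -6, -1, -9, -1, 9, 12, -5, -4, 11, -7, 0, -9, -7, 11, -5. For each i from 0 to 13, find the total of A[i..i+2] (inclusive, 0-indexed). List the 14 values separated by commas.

Sliding a size-3 window across the 16 values:
(-9, -6, -1) → sum -16
(-6, -1, -9) → sum -16
(-1, -9, -1) → sum -11
(-9, -1, 9) → sum -1
(-1, 9, 12) → sum 20
(9, 12, -5) → sum 16
(12, -5, -4) → sum 3
(-5, -4, 11) → sum 2
(-4, 11, -7) → sum 0
(11, -7, 0) → sum 4
(-7, 0, -9) → sum -16
(0, -9, -7) → sum -16
(-9, -7, 11) → sum -5
(-7, 11, -5) → sum -1

-16, -16, -11, -1, 20, 16, 3, 2, 0, 4, -16, -16, -5, -1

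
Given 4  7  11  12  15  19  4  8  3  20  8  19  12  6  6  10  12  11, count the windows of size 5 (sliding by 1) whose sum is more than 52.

4 7 11 12 15 → sum 49
7 11 12 15 19 → sum 64  > 52 ✓
11 12 15 19 4 → sum 61  > 52 ✓
12 15 19 4 8 → sum 58  > 52 ✓
15 19 4 8 3 → sum 49
19 4 8 3 20 → sum 54  > 52 ✓
4 8 3 20 8 → sum 43
8 3 20 8 19 → sum 58  > 52 ✓
3 20 8 19 12 → sum 62  > 52 ✓
20 8 19 12 6 → sum 65  > 52 ✓
8 19 12 6 6 → sum 51
19 12 6 6 10 → sum 53  > 52 ✓
12 6 6 10 12 → sum 46
6 6 10 12 11 → sum 45
8 windows satisfy the condition.

8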